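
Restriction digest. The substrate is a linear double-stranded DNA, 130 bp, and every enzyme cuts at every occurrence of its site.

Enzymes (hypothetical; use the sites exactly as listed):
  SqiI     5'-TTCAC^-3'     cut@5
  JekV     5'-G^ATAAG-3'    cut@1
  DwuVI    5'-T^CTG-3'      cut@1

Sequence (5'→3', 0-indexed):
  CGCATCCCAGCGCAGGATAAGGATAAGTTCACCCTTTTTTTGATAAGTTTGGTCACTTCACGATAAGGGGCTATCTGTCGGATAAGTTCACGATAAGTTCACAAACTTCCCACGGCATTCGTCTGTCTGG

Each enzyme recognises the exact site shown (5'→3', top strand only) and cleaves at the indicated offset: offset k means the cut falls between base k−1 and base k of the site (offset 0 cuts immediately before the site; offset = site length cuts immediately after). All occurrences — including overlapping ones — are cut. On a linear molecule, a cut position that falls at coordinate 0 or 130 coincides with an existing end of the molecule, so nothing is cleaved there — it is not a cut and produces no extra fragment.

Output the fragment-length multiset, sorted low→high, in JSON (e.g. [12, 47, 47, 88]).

Scan for sites:
  SqiI TTCAC/5: at [27, 56, 86, 97] ⇒ [32, 61, 91, 102]
  JekV GATAAG/1: at [15, 21, 41, 61, 80, 91] ⇒ [16, 22, 42, 62, 81, 92]
  DwuVI TCTG/1: at [73, 121, 125] ⇒ [74, 122, 126]

Pooled cuts: [16, 22, 32, 42, 61, 62, 74, 81, 91, 92, 102, 122, 126]

Fragments:
  [0,16): 16 bp
  [16,22): 6 bp
  [22,32): 10 bp
  [32,42): 10 bp
  [42,61): 19 bp
  [61,62): 1 bp
  [62,74): 12 bp
  [74,81): 7 bp
  [81,91): 10 bp
  [91,92): 1 bp
  [92,102): 10 bp
  [102,122): 20 bp
  [122,126): 4 bp
  [126,130): 4 bp

[1,1,4,4,6,7,10,10,10,10,12,16,19,20]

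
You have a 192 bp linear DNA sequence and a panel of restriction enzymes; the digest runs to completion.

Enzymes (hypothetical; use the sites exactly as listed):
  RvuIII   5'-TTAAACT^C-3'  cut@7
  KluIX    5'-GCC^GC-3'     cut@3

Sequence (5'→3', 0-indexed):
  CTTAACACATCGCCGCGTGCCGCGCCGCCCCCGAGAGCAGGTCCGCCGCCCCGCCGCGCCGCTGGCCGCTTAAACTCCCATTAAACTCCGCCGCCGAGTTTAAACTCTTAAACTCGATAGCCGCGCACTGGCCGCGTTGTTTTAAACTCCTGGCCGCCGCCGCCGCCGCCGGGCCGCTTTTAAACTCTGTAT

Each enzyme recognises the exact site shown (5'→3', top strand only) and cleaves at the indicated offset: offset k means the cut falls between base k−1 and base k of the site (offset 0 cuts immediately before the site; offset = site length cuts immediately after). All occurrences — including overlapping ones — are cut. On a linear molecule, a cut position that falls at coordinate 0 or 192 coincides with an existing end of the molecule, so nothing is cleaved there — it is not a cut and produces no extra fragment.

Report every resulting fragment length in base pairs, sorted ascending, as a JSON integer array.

Scan for sites:
  RvuIII TTAAACTC/7: at [69, 80, 99, 107, 141, 179] ⇒ [76, 87, 106, 114, 148, 186]
  KluIX GCCGC/3: at [11, 18, 23, 44, 52, 57, 64, 89, 119, 130, 152, 155, 158, 161, 164, 172] ⇒ [14, 21, 26, 47, 55, 60, 67, 92, 122, 133, 155, 158, 161, 164, 167, 175]

Pooled cuts: [14, 21, 26, 47, 55, 60, 67, 76, 87, 92, 106, 114, 122, 133, 148, 155, 158, 161, 164, 167, 175, 186]

Fragments:
  [0,14): 14 bp
  [14,21): 7 bp
  [21,26): 5 bp
  [26,47): 21 bp
  [47,55): 8 bp
  [55,60): 5 bp
  [60,67): 7 bp
  [67,76): 9 bp
  [76,87): 11 bp
  [87,92): 5 bp
  [92,106): 14 bp
  [106,114): 8 bp
  [114,122): 8 bp
  [122,133): 11 bp
  [133,148): 15 bp
  [148,155): 7 bp
  [155,158): 3 bp
  [158,161): 3 bp
  [161,164): 3 bp
  [164,167): 3 bp
  [167,175): 8 bp
  [175,186): 11 bp
  [186,192): 6 bp

[3,3,3,3,5,5,5,6,7,7,7,8,8,8,8,9,11,11,11,14,14,15,21]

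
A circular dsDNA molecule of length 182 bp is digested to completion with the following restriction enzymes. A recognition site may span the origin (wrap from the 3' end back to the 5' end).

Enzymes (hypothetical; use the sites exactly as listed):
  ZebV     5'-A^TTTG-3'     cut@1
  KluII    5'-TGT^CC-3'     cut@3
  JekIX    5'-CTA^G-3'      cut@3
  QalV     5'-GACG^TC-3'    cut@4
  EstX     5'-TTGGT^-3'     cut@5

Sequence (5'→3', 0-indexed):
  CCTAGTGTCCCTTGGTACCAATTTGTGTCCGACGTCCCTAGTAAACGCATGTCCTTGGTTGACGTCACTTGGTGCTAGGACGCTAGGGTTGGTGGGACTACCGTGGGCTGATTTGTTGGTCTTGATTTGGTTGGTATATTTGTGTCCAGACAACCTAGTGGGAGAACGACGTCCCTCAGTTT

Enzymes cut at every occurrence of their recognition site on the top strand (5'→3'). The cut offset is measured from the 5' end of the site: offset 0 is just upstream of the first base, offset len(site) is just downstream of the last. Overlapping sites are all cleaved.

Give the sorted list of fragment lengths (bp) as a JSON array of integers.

[3,4,4,4,5,5,5,6,6,6,7,7,7,8,8,8,9,9,12,12,14,15,18]

Site scan:
  ZebV (ATTTG, off=1): starts [20, 110, 124, 137] → cuts [21, 111, 125, 138]
  KluII (TGTCC, off=3): starts [5, 25, 49, 142] → cuts [8, 28, 52, 145]
  JekIX (CTAG, off=3): starts [1, 37, 74, 82, 154] → cuts [4, 40, 77, 85, 157]
  QalV (GACGTC, off=4): starts [30, 60, 167] → cuts [34, 64, 171]
  EstX (TTGGT, off=5): starts [11, 54, 68, 88, 115, 126, 130] → cuts [16, 59, 73, 93, 120, 131, 135]

Pooled cuts: [4, 8, 16, 21, 28, 34, 40, 52, 59, 64, 73, 77, 85, 93, 111, 120, 125, 131, 135, 138, 145, 157, 171]

Fragments:
  4→8: 4 bp
  8→16: 8 bp
  16→21: 5 bp
  21→28: 7 bp
  28→34: 6 bp
  34→40: 6 bp
  40→52: 12 bp
  52→59: 7 bp
  59→64: 5 bp
  64→73: 9 bp
  73→77: 4 bp
  77→85: 8 bp
  85→93: 8 bp
  93→111: 18 bp
  111→120: 9 bp
  120→125: 5 bp
  125→131: 6 bp
  131→135: 4 bp
  135→138: 3 bp
  138→145: 7 bp
  145→157: 12 bp
  157→171: 14 bp
  171→4 (wrap): 182-171+4 = 15 bp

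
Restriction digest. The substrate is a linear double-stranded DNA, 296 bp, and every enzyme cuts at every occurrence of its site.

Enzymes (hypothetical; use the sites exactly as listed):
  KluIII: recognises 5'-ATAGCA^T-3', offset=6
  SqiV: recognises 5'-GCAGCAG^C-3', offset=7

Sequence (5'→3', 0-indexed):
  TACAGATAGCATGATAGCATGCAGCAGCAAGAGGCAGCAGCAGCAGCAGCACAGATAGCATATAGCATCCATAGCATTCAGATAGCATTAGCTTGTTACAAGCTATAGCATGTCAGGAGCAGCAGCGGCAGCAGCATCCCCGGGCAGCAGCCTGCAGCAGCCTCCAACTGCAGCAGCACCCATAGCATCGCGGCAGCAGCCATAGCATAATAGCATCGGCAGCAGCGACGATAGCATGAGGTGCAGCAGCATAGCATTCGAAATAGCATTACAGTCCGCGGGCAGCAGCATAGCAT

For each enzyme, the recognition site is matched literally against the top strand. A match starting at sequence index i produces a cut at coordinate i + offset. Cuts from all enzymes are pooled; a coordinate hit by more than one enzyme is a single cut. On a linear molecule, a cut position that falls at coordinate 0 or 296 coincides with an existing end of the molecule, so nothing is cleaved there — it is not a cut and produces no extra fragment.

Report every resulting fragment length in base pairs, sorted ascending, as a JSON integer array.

Site scan:
  KluIII (ATAGCAT, off=6): starts [5, 13, 54, 61, 70, 81, 104, 181, 201, 209, 230, 250, 262, 289] → cuts [11, 19, 60, 67, 76, 87, 110, 187, 207, 215, 236, 256, 268, 295]
  SqiV (GCAGCAGC, off=7): starts [20, 33, 36, 39, 42, 118, 127, 143, 153, 169, 192, 218, 242, 281] → cuts [27, 40, 43, 46, 49, 125, 134, 150, 160, 176, 199, 225, 249, 288]

All cut coordinates (distinct, sorted): [11, 19, 27, 40, 43, 46, 49, 60, 67, 76, 87, 110, 125, 134, 150, 160, 176, 187, 199, 207, 215, 225, 236, 249, 256, 268, 288, 295]

Fragment lengths:
  [0,11): 11 bp
  [11,19): 8 bp
  [19,27): 8 bp
  [27,40): 13 bp
  [40,43): 3 bp
  [43,46): 3 bp
  [46,49): 3 bp
  [49,60): 11 bp
  [60,67): 7 bp
  [67,76): 9 bp
  [76,87): 11 bp
  [87,110): 23 bp
  [110,125): 15 bp
  [125,134): 9 bp
  [134,150): 16 bp
  [150,160): 10 bp
  [160,176): 16 bp
  [176,187): 11 bp
  [187,199): 12 bp
  [199,207): 8 bp
  [207,215): 8 bp
  [215,225): 10 bp
  [225,236): 11 bp
  [236,249): 13 bp
  [249,256): 7 bp
  [256,268): 12 bp
  [268,288): 20 bp
  [288,295): 7 bp
  [295,296): 1 bp

[1,3,3,3,7,7,7,8,8,8,8,9,9,10,10,11,11,11,11,11,12,12,13,13,15,16,16,20,23]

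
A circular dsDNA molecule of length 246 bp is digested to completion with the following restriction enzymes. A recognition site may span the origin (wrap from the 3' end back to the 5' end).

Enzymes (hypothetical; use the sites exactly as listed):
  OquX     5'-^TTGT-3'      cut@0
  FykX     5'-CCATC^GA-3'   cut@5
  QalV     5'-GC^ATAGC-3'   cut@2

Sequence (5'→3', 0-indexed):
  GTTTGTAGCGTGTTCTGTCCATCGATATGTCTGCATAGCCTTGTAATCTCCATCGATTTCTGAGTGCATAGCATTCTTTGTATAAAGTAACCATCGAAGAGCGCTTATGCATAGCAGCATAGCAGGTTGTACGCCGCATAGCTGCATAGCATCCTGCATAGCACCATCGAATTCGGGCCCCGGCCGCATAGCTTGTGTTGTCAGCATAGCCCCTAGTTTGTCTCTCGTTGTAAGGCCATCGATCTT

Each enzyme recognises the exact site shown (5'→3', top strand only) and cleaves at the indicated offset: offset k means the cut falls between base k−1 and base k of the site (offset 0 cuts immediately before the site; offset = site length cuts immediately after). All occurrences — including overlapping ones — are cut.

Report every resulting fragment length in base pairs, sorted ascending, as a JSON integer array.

Per-enzyme occurrences:
  OquX TTGT/0: at [2, 40, 77, 126, 192, 197, 217, 227, 244] ⇒ [2, 40, 77, 126, 192, 197, 217, 227, 244]
  FykX CCATCGA/5: at [18, 49, 90, 163, 235] ⇒ [23, 54, 95, 168, 240]
  QalV GCATAGC/2: at [32, 65, 108, 116, 135, 143, 155, 185, 203] ⇒ [34, 67, 110, 118, 137, 145, 157, 187, 205]

All cut coordinates (distinct, sorted): [2, 23, 34, 40, 54, 67, 77, 95, 110, 118, 126, 137, 145, 157, 168, 187, 192, 197, 205, 217, 227, 240, 244]

Fragment lengths:
  2→23: 21 bp
  23→34: 11 bp
  34→40: 6 bp
  40→54: 14 bp
  54→67: 13 bp
  67→77: 10 bp
  77→95: 18 bp
  95→110: 15 bp
  110→118: 8 bp
  118→126: 8 bp
  126→137: 11 bp
  137→145: 8 bp
  145→157: 12 bp
  157→168: 11 bp
  168→187: 19 bp
  187→192: 5 bp
  192→197: 5 bp
  197→205: 8 bp
  205→217: 12 bp
  217→227: 10 bp
  227→240: 13 bp
  240→244: 4 bp
  244→2 (wrap): 246-244+2 = 4 bp

[4,4,5,5,6,8,8,8,8,10,10,11,11,11,12,12,13,13,14,15,18,19,21]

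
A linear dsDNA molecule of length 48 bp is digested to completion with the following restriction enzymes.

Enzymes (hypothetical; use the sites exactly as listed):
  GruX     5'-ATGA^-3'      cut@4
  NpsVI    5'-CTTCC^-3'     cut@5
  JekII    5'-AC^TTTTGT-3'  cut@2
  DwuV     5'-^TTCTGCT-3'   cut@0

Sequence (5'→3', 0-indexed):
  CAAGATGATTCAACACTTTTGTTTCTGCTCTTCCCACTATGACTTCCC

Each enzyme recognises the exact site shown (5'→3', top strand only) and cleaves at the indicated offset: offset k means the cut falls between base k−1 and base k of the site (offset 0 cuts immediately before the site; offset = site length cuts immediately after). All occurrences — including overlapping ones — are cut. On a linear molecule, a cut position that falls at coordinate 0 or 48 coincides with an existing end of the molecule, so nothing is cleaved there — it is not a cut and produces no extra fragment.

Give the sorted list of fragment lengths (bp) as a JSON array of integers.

[1,5,6,8,8,8,12]

Per-enzyme occurrences:
  GruX ATGA/4: at [4, 38] ⇒ [8, 42]
  NpsVI CTTCC/5: at [29, 42] ⇒ [34, 47]
  JekII ACTTTTGT/2: at [14] ⇒ [16]
  DwuV TTCTGCT/0: at [22] ⇒ [22]

All cut coordinates (distinct, sorted): [8, 16, 22, 34, 42, 47]

Fragments:
  [0,8): 8 bp
  [8,16): 8 bp
  [16,22): 6 bp
  [22,34): 12 bp
  [34,42): 8 bp
  [42,47): 5 bp
  [47,48): 1 bp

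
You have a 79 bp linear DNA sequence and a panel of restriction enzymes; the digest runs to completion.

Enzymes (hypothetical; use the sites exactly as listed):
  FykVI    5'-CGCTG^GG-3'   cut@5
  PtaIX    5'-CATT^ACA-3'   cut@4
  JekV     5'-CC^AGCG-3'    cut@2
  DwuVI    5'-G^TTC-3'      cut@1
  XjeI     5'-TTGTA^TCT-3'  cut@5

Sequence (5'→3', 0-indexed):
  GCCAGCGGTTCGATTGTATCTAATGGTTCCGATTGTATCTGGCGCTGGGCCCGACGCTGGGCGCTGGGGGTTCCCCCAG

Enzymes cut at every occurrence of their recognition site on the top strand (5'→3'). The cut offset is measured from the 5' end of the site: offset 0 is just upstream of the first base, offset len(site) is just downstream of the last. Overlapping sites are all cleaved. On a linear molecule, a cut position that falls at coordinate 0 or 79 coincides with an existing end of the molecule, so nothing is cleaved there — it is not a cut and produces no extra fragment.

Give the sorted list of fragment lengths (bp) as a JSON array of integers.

Per-enzyme occurrences:
  FykVI CGCTGGG/5: at [42, 54, 61] ⇒ [47, 59, 66]
  PtaIX (CATTACA, off=4): no sites
  JekV CCAGCG/2: at [1] ⇒ [3]
  DwuVI GTTC/1: at [7, 25, 69] ⇒ [8, 26, 70]
  XjeI TTGTATCT/5: at [13, 32] ⇒ [18, 37]

Pooled cuts: [3, 8, 18, 26, 37, 47, 59, 66, 70]

Fragments:
  [0,3): 3 bp
  [3,8): 5 bp
  [8,18): 10 bp
  [18,26): 8 bp
  [26,37): 11 bp
  [37,47): 10 bp
  [47,59): 12 bp
  [59,66): 7 bp
  [66,70): 4 bp
  [70,79): 9 bp

[3,4,5,7,8,9,10,10,11,12]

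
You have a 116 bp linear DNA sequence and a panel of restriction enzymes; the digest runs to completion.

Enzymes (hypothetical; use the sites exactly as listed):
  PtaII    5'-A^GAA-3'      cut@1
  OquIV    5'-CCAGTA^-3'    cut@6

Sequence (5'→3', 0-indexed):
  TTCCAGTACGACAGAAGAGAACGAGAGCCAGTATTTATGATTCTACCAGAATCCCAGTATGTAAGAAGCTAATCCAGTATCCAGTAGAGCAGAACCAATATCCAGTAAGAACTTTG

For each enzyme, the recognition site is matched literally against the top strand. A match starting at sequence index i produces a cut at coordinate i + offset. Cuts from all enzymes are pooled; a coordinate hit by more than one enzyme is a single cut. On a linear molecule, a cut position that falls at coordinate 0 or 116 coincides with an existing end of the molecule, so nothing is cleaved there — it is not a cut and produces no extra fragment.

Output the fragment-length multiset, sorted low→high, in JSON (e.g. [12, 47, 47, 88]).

[1,5,5,5,5,7,8,8,11,15,15,15,16]

Site scan:
  PtaII AGAA/1: at [12, 17, 47, 63, 90, 107] ⇒ [13, 18, 48, 64, 91, 108]
  OquIV CCAGTA/6: at [2, 27, 53, 73, 80, 101] ⇒ [8, 33, 59, 79, 86, 107]

All cut coordinates (distinct, sorted): [8, 13, 18, 33, 48, 59, 64, 79, 86, 91, 107, 108]

Fragment lengths:
  [0,8): 8 bp
  [8,13): 5 bp
  [13,18): 5 bp
  [18,33): 15 bp
  [33,48): 15 bp
  [48,59): 11 bp
  [59,64): 5 bp
  [64,79): 15 bp
  [79,86): 7 bp
  [86,91): 5 bp
  [91,107): 16 bp
  [107,108): 1 bp
  [108,116): 8 bp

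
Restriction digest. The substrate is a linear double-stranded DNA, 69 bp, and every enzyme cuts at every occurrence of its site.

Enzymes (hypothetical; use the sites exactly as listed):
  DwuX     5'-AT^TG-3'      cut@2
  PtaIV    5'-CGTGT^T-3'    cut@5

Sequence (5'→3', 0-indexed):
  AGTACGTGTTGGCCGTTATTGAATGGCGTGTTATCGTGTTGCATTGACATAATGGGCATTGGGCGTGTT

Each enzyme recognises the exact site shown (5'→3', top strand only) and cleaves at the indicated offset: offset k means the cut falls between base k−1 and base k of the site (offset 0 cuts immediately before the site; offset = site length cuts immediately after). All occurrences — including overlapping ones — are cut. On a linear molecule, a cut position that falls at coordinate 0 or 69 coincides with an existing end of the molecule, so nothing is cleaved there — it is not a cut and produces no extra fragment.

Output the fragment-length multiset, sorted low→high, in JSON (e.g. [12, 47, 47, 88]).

[1,5,8,9,9,10,12,15]

Per-enzyme occurrences:
  DwuX ATTG/2: at [17, 42, 57] ⇒ [19, 44, 59]
  PtaIV CGTGTT/5: at [4, 26, 34, 63] ⇒ [9, 31, 39, 68]

Pooled cuts: [9, 19, 31, 39, 44, 59, 68]

Fragments:
  [0,9): 9 bp
  [9,19): 10 bp
  [19,31): 12 bp
  [31,39): 8 bp
  [39,44): 5 bp
  [44,59): 15 bp
  [59,68): 9 bp
  [68,69): 1 bp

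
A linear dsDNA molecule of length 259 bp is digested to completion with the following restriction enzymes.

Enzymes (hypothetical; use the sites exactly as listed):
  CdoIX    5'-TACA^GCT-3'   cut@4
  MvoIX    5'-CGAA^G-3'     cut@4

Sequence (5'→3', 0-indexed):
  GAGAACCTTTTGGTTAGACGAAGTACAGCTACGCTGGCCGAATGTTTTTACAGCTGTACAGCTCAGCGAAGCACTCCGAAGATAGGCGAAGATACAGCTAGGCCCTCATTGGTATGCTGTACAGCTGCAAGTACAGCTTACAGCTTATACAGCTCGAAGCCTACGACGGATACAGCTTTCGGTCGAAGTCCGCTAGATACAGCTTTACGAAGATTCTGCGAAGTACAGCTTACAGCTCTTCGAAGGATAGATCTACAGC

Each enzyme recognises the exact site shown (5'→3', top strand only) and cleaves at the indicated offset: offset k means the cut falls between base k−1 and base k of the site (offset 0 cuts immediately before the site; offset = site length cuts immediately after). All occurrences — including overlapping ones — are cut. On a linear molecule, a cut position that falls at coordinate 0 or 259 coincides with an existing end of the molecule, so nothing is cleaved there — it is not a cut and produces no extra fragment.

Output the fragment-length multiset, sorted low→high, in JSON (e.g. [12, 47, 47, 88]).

Per-enzyme occurrences:
  CdoIX TACAGCT/4: at [23, 48, 56, 92, 119, 131, 138, 147, 170, 197, 223, 230] ⇒ [27, 52, 60, 96, 123, 135, 142, 151, 174, 201, 227, 234]
  MvoIX CGAAG/4: at [18, 66, 76, 86, 154, 183, 207, 218, 240] ⇒ [22, 70, 80, 90, 158, 187, 211, 222, 244]

All cut coordinates (distinct, sorted): [22, 27, 52, 60, 70, 80, 90, 96, 123, 135, 142, 151, 158, 174, 187, 201, 211, 222, 227, 234, 244]

Fragments:
  [0,22): 22 bp
  [22,27): 5 bp
  [27,52): 25 bp
  [52,60): 8 bp
  [60,70): 10 bp
  [70,80): 10 bp
  [80,90): 10 bp
  [90,96): 6 bp
  [96,123): 27 bp
  [123,135): 12 bp
  [135,142): 7 bp
  [142,151): 9 bp
  [151,158): 7 bp
  [158,174): 16 bp
  [174,187): 13 bp
  [187,201): 14 bp
  [201,211): 10 bp
  [211,222): 11 bp
  [222,227): 5 bp
  [227,234): 7 bp
  [234,244): 10 bp
  [244,259): 15 bp

[5,5,6,7,7,7,8,9,10,10,10,10,10,11,12,13,14,15,16,22,25,27]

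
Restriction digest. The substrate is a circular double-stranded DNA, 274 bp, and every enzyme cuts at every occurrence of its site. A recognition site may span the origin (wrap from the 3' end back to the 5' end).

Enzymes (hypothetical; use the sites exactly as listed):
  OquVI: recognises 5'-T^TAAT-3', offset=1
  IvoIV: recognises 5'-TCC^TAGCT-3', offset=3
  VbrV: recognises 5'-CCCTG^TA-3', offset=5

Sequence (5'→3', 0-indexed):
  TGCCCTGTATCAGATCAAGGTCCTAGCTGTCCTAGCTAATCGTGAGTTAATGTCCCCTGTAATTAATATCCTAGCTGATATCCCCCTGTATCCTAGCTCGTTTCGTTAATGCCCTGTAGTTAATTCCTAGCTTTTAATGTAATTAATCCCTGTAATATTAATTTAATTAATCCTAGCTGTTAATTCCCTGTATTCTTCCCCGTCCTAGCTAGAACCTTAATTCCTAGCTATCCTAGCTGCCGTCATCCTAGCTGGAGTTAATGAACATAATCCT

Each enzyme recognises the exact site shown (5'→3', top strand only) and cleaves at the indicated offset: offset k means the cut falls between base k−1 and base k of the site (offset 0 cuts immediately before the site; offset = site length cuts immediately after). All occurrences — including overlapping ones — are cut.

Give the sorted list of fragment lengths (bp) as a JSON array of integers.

[4,4,4,5,5,6,6,7,7,7,7,8,9,9,9,9,10,10,10,12,12,13,15,15,15,16,17,23]

Scan for sites:
  OquVI (TTAAT, off=1): starts [46, 62, 105, 119, 133, 142, 157, 162, 166, 179, 216, 257] → cuts [47, 63, 106, 120, 134, 143, 158, 163, 167, 180, 217, 258]
  IvoIV (TCCTAGCT, off=3): starts [20, 29, 68, 90, 124, 170, 202, 221, 230, 245] → cuts [23, 32, 71, 93, 127, 173, 205, 224, 233, 248]
  VbrV (CCCTGTA, off=5): starts [2, 54, 83, 111, 147, 185] → cuts [7, 59, 88, 116, 152, 190]

Pooled cuts: [7, 23, 32, 47, 59, 63, 71, 88, 93, 106, 116, 120, 127, 134, 143, 152, 158, 163, 167, 173, 180, 190, 205, 217, 224, 233, 248, 258]

Fragment lengths:
  7→23: 16 bp
  23→32: 9 bp
  32→47: 15 bp
  47→59: 12 bp
  59→63: 4 bp
  63→71: 8 bp
  71→88: 17 bp
  88→93: 5 bp
  93→106: 13 bp
  106→116: 10 bp
  116→120: 4 bp
  120→127: 7 bp
  127→134: 7 bp
  134→143: 9 bp
  143→152: 9 bp
  152→158: 6 bp
  158→163: 5 bp
  163→167: 4 bp
  167→173: 6 bp
  173→180: 7 bp
  180→190: 10 bp
  190→205: 15 bp
  205→217: 12 bp
  217→224: 7 bp
  224→233: 9 bp
  233→248: 15 bp
  248→258: 10 bp
  258→7 (wrap): 274-258+7 = 23 bp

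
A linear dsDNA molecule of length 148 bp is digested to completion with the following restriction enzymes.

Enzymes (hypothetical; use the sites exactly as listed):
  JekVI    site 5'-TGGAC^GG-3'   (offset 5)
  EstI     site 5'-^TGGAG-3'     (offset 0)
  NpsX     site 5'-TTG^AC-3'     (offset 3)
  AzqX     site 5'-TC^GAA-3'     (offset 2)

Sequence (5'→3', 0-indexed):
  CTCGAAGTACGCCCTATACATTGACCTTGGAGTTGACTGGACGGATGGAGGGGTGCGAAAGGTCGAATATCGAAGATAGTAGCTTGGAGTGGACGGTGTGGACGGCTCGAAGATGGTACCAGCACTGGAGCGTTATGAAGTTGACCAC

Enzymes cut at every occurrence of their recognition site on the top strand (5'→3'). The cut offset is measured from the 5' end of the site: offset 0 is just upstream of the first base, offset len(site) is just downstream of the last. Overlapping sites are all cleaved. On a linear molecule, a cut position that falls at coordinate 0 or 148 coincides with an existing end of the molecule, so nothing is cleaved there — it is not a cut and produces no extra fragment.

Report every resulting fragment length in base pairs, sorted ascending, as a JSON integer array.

Per-enzyme occurrences:
  JekVI TGGACGG/5: at [37, 89, 98] ⇒ [42, 94, 103]
  EstI TGGAG/0: at [27, 45, 84, 125] ⇒ [27, 45, 84, 125]
  NpsX TTGAC/3: at [20, 32, 140] ⇒ [23, 35, 143]
  AzqX TCGAA/2: at [1, 62, 69, 106] ⇒ [3, 64, 71, 108]

All cut coordinates (distinct, sorted): [3, 23, 27, 35, 42, 45, 64, 71, 84, 94, 103, 108, 125, 143]

Fragments:
  [0,3): 3 bp
  [3,23): 20 bp
  [23,27): 4 bp
  [27,35): 8 bp
  [35,42): 7 bp
  [42,45): 3 bp
  [45,64): 19 bp
  [64,71): 7 bp
  [71,84): 13 bp
  [84,94): 10 bp
  [94,103): 9 bp
  [103,108): 5 bp
  [108,125): 17 bp
  [125,143): 18 bp
  [143,148): 5 bp

[3,3,4,5,5,7,7,8,9,10,13,17,18,19,20]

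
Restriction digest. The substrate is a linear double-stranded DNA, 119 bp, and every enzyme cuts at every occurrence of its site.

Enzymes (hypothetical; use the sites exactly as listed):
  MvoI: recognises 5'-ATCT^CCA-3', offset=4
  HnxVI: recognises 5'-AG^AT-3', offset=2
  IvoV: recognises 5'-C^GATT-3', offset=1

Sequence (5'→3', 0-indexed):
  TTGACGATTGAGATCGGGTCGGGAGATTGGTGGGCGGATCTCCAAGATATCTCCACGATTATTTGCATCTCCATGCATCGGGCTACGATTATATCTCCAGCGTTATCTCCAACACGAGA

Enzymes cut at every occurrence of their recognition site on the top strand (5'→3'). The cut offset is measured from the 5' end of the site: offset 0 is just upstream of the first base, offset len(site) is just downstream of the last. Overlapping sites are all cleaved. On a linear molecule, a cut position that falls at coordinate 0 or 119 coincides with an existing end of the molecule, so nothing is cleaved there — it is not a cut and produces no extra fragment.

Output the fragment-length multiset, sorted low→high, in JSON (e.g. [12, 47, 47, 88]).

Site scan:
  MvoI ATCTCCA/4: at [37, 48, 66, 92, 104] ⇒ [41, 52, 70, 96, 108]
  HnxVI AGAT/2: at [10, 23, 44] ⇒ [12, 25, 46]
  IvoV CGATT/1: at [4, 55, 85] ⇒ [5, 56, 86]

Pooled cuts: [5, 12, 25, 41, 46, 52, 56, 70, 86, 96, 108]

Fragment lengths:
  [0,5): 5 bp
  [5,12): 7 bp
  [12,25): 13 bp
  [25,41): 16 bp
  [41,46): 5 bp
  [46,52): 6 bp
  [52,56): 4 bp
  [56,70): 14 bp
  [70,86): 16 bp
  [86,96): 10 bp
  [96,108): 12 bp
  [108,119): 11 bp

[4,5,5,6,7,10,11,12,13,14,16,16]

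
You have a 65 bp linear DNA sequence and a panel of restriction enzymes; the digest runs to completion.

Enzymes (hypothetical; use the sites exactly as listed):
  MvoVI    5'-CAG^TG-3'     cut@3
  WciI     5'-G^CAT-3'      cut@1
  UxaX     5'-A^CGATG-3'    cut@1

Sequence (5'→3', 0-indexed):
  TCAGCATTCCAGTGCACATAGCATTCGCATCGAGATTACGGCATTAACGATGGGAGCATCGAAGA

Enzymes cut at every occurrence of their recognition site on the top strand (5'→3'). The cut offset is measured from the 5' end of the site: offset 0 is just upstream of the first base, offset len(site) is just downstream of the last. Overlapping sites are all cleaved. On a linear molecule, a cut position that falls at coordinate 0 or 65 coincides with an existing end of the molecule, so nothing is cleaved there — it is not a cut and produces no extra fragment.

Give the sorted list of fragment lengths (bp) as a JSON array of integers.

Per-enzyme occurrences:
  MvoVI (CAGTG, off=3): starts [9] → cuts [12]
  WciI (GCAT, off=1): starts [3, 20, 26, 40, 55] → cuts [4, 21, 27, 41, 56]
  UxaX (ACGATG, off=1): starts [46] → cuts [47]

Pooled cuts: [4, 12, 21, 27, 41, 47, 56]

Fragments:
  [0,4): 4 bp
  [4,12): 8 bp
  [12,21): 9 bp
  [21,27): 6 bp
  [27,41): 14 bp
  [41,47): 6 bp
  [47,56): 9 bp
  [56,65): 9 bp

[4,6,6,8,9,9,9,14]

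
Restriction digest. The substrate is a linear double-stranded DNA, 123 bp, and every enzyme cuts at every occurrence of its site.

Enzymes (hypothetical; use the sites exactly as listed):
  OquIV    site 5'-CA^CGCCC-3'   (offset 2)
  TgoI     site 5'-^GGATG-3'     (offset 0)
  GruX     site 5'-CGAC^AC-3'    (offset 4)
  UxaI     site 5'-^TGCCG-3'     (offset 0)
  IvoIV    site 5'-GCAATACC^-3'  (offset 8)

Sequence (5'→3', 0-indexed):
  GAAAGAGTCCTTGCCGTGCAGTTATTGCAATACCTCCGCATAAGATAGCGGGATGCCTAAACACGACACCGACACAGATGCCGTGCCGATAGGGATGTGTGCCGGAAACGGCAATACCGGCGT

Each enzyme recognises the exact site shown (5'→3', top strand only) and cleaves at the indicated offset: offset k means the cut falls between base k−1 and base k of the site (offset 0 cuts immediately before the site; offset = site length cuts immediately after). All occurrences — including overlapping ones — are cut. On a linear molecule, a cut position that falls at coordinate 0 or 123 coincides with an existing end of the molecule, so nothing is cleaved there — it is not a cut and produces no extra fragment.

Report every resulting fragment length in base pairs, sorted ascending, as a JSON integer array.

Site scan:
  OquIV (CACGCCC, off=2): no sites
  TgoI GGATG/0: at [50, 92] ⇒ [50, 92]
  GruX CGACAC/4: at [63, 69] ⇒ [67, 73]
  UxaI TGCCG/0: at [11, 78, 83, 99] ⇒ [11, 78, 83, 99]
  IvoIV GCAATACC/8: at [26, 110] ⇒ [34, 118]

All cut coordinates (distinct, sorted): [11, 34, 50, 67, 73, 78, 83, 92, 99, 118]

Fragments:
  [0,11): 11 bp
  [11,34): 23 bp
  [34,50): 16 bp
  [50,67): 17 bp
  [67,73): 6 bp
  [73,78): 5 bp
  [78,83): 5 bp
  [83,92): 9 bp
  [92,99): 7 bp
  [99,118): 19 bp
  [118,123): 5 bp

[5,5,5,6,7,9,11,16,17,19,23]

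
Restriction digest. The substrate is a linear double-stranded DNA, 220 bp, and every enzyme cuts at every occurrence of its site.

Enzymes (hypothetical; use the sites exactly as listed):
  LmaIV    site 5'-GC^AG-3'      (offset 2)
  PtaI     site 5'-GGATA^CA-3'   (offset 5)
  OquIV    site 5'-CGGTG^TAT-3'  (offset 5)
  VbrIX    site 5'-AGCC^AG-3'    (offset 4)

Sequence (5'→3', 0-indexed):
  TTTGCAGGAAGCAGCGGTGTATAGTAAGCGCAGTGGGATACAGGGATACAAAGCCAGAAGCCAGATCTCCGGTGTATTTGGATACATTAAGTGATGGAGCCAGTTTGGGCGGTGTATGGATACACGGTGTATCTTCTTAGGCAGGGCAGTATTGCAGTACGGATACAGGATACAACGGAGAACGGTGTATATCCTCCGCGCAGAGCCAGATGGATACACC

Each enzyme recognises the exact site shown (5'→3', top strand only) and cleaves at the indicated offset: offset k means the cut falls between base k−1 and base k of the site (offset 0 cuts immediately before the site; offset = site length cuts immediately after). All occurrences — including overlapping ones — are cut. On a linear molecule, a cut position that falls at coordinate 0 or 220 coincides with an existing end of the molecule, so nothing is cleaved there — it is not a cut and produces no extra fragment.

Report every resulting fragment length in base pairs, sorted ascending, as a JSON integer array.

Site scan:
  LmaIV (GCAG, off=2): starts [3, 10, 29, 140, 145, 153, 199] → cuts [5, 12, 31, 142, 147, 155, 201]
  PtaI (GGATACA, off=5): starts [35, 43, 79, 117, 160, 167, 211] → cuts [40, 48, 84, 122, 165, 172, 216]
  OquIV (CGGTGTAT, off=5): starts [14, 69, 109, 124, 182] → cuts [19, 74, 114, 129, 187]
  VbrIX (AGCCAG, off=4): starts [51, 58, 97, 203] → cuts [55, 62, 101, 207]

All cut coordinates (distinct, sorted): [5, 12, 19, 31, 40, 48, 55, 62, 74, 84, 101, 114, 122, 129, 142, 147, 155, 165, 172, 187, 201, 207, 216]

Fragment lengths:
  [0,5): 5 bp
  [5,12): 7 bp
  [12,19): 7 bp
  [19,31): 12 bp
  [31,40): 9 bp
  [40,48): 8 bp
  [48,55): 7 bp
  [55,62): 7 bp
  [62,74): 12 bp
  [74,84): 10 bp
  [84,101): 17 bp
  [101,114): 13 bp
  [114,122): 8 bp
  [122,129): 7 bp
  [129,142): 13 bp
  [142,147): 5 bp
  [147,155): 8 bp
  [155,165): 10 bp
  [165,172): 7 bp
  [172,187): 15 bp
  [187,201): 14 bp
  [201,207): 6 bp
  [207,216): 9 bp
  [216,220): 4 bp

[4,5,5,6,7,7,7,7,7,7,8,8,8,9,9,10,10,12,12,13,13,14,15,17]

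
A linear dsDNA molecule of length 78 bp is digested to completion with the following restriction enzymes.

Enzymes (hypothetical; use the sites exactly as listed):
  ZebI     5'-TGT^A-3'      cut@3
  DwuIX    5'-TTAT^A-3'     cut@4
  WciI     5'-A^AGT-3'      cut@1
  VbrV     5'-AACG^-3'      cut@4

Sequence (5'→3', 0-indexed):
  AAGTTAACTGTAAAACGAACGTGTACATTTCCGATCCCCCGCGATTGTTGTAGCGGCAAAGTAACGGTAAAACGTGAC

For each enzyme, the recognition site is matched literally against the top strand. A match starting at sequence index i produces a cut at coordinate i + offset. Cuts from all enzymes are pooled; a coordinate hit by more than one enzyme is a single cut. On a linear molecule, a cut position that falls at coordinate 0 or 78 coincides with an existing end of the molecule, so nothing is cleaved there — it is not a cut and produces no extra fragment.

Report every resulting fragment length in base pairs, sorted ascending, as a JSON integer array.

[1,3,4,4,6,7,8,8,10,27]

Per-enzyme occurrences:
  ZebI TGTA/3: at [8, 21, 48] ⇒ [11, 24, 51]
  DwuIX (TTATA, off=4): no sites
  WciI AAGT/1: at [0, 58] ⇒ [1, 59]
  VbrV AACG/4: at [13, 17, 62, 70] ⇒ [17, 21, 66, 74]

Pooled cuts: [1, 11, 17, 21, 24, 51, 59, 66, 74]

Fragments:
  [0,1): 1 bp
  [1,11): 10 bp
  [11,17): 6 bp
  [17,21): 4 bp
  [21,24): 3 bp
  [24,51): 27 bp
  [51,59): 8 bp
  [59,66): 7 bp
  [66,74): 8 bp
  [74,78): 4 bp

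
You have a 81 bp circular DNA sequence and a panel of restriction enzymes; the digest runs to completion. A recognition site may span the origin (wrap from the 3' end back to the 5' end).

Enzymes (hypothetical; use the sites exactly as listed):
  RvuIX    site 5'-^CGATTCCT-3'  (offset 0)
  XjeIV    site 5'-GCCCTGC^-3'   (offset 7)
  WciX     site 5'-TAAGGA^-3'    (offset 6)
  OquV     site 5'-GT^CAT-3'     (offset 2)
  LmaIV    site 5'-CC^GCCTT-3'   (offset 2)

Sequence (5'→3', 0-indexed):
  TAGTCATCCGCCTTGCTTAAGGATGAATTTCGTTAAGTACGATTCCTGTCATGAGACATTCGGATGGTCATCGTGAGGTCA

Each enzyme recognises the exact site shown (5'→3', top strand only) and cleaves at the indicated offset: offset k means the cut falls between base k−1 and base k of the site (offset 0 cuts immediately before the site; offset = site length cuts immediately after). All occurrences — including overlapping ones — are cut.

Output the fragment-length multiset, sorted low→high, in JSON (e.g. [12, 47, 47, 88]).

[5,6,10,11,14,16,19]

Per-enzyme occurrences:
  RvuIX (CGATTCCT, off=0): starts [39] → cuts [39]
  XjeIV (GCCCTGC, off=7): no sites
  WciX (TAAGGA, off=6): starts [17] → cuts [23]
  OquV (GTCAT, off=2): starts [2, 47, 66, 77] → cuts [4, 49, 68, 79]
  LmaIV (CCGCCTT, off=2): starts [7] → cuts [9]

Pooled cuts: [4, 9, 23, 39, 49, 68, 79]

Fragments:
  4→9: 5 bp
  9→23: 14 bp
  23→39: 16 bp
  39→49: 10 bp
  49→68: 19 bp
  68→79: 11 bp
  79→4 (wrap): 81-79+4 = 6 bp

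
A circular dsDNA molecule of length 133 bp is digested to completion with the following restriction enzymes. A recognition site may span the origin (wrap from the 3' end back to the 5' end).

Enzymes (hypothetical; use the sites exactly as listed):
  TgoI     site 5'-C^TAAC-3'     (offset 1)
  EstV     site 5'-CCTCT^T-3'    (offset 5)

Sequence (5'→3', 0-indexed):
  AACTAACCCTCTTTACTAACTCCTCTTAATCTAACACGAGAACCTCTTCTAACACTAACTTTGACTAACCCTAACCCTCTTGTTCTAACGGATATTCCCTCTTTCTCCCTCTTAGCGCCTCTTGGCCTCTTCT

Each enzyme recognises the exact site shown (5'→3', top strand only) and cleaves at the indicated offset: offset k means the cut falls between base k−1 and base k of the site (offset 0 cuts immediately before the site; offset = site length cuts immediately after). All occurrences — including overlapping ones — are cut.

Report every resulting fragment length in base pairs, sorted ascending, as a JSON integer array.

[2,2,4,4,5,5,6,6,8,9,9,10,10,10,10,16,17]

Per-enzyme occurrences:
  TgoI (CTAAC, off=1): starts [2, 15, 30, 48, 54, 64, 70, 84, 131] → cuts [3, 16, 31, 49, 55, 65, 71, 85, 132]
  EstV (CCTCTT, off=5): starts [7, 21, 42, 75, 97, 107, 117, 125] → cuts [12, 26, 47, 80, 102, 112, 122, 130]

All cut coordinates (distinct, sorted): [3, 12, 16, 26, 31, 47, 49, 55, 65, 71, 80, 85, 102, 112, 122, 130, 132]

Fragment lengths:
  3→12: 9 bp
  12→16: 4 bp
  16→26: 10 bp
  26→31: 5 bp
  31→47: 16 bp
  47→49: 2 bp
  49→55: 6 bp
  55→65: 10 bp
  65→71: 6 bp
  71→80: 9 bp
  80→85: 5 bp
  85→102: 17 bp
  102→112: 10 bp
  112→122: 10 bp
  122→130: 8 bp
  130→132: 2 bp
  132→3 (wrap): 133-132+3 = 4 bp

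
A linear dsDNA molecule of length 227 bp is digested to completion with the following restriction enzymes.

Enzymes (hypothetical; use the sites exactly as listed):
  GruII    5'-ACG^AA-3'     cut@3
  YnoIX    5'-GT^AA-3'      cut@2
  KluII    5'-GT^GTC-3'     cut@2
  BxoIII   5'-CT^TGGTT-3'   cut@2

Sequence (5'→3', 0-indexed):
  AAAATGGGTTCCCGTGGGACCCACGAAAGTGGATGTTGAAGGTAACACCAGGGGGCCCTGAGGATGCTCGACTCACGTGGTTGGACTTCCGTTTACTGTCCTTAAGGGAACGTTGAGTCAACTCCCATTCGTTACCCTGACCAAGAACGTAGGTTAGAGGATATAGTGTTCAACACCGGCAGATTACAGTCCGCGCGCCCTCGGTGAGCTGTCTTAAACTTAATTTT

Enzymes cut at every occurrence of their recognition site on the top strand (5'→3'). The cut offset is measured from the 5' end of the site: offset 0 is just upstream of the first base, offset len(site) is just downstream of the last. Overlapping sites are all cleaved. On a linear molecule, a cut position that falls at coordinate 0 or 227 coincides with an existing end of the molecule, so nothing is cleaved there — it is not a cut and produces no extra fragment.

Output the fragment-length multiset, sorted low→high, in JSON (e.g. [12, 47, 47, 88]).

Scan for sites:
  GruII ACGAA/3: at [22] ⇒ [25]
  YnoIX GTAA/2: at [41] ⇒ [43]
  KluII (GTGTC, off=2): no sites
  BxoIII (CTTGGTT, off=2): no sites

Pooled cuts: [25, 43]

Fragment lengths:
  [0,25): 25 bp
  [25,43): 18 bp
  [43,227): 184 bp

[18,25,184]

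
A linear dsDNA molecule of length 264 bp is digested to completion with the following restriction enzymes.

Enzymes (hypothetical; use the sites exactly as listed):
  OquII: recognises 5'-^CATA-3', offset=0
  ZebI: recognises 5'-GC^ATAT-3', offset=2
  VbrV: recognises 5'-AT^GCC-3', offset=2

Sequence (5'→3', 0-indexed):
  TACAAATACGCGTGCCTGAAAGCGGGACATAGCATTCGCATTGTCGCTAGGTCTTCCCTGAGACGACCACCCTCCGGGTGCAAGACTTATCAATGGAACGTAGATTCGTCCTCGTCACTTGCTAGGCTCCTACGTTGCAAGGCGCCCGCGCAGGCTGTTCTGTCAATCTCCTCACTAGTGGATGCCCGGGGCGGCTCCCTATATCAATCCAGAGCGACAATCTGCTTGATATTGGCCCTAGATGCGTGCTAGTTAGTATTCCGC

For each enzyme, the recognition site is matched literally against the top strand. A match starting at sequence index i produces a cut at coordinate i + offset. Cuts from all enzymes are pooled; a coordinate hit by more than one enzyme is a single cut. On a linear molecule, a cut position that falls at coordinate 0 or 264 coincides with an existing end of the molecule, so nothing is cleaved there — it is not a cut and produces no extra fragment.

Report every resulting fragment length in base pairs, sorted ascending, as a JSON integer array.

Scan for sites:
  OquII (CATA, off=0): starts [27] → cuts [27]
  ZebI (GCATAT, off=2): no sites
  VbrV (ATGCC, off=2): starts [181] → cuts [183]

All cut coordinates (distinct, sorted): [27, 183]

Fragments:
  [0,27): 27 bp
  [27,183): 156 bp
  [183,264): 81 bp

[27,81,156]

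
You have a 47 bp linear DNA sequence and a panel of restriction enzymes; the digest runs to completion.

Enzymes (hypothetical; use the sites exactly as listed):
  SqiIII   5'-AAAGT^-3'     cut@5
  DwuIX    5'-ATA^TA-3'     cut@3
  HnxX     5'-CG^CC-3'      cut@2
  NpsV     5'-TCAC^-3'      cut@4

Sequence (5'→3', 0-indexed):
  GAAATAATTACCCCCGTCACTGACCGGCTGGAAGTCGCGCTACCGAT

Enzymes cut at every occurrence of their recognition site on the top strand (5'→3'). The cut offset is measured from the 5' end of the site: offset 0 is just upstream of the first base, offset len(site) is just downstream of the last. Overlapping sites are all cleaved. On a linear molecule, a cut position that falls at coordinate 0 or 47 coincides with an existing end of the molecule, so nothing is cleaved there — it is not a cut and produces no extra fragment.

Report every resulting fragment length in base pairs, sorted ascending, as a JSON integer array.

Scan for sites:
  SqiIII (AAAGT, off=5): no sites
  DwuIX (ATATA, off=3): no sites
  HnxX (CGCC, off=2): no sites
  NpsV (TCAC, off=4): starts [16] → cuts [20]

Pooled cuts: [20]

Fragment lengths:
  [0,20): 20 bp
  [20,47): 27 bp

[20,27]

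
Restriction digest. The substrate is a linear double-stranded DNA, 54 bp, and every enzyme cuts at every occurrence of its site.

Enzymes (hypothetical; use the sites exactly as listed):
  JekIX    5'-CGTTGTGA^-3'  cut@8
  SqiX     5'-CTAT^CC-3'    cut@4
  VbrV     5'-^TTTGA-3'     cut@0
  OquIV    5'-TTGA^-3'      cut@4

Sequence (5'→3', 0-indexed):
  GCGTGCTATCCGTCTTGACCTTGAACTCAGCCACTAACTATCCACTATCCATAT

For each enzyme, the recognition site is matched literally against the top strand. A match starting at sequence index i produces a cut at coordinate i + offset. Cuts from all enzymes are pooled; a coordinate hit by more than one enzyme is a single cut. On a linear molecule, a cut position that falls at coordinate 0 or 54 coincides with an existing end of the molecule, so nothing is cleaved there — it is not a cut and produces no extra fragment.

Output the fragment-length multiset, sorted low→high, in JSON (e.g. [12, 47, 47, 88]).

[6,6,7,9,9,17]

Site scan:
  JekIX (CGTTGTGA, off=8): no sites
  SqiX CTATCC/4: at [5, 37, 44] ⇒ [9, 41, 48]
  VbrV (TTTGA, off=0): no sites
  OquIV TTGA/4: at [14, 20] ⇒ [18, 24]

Pooled cuts: [9, 18, 24, 41, 48]

Fragment lengths:
  [0,9): 9 bp
  [9,18): 9 bp
  [18,24): 6 bp
  [24,41): 17 bp
  [41,48): 7 bp
  [48,54): 6 bp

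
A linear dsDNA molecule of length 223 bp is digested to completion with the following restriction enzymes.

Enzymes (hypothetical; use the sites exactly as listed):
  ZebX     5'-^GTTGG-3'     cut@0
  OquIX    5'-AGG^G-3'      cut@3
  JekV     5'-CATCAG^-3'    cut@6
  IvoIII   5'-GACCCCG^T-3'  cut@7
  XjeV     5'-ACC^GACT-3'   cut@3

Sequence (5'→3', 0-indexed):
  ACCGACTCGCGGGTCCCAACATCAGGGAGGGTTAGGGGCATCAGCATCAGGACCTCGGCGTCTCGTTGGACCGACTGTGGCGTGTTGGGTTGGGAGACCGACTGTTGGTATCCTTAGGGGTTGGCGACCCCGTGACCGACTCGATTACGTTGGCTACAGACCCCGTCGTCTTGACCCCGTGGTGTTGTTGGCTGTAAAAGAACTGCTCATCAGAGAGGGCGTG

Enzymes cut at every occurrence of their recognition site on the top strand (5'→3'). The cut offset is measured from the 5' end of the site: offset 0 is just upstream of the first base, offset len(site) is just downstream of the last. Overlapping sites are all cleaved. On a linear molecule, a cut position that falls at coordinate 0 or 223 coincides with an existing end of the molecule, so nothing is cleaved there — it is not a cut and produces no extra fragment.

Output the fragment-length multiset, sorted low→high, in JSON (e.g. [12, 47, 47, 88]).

Scan for sites:
  ZebX GTTGG/0: at [64, 83, 88, 103, 119, 148, 186] ⇒ [64, 83, 88, 103, 119, 148, 186]
  OquIX AGGG/3: at [23, 27, 33, 115, 215] ⇒ [26, 30, 36, 118, 218]
  JekV CATCAG/6: at [19, 38, 44, 207] ⇒ [25, 44, 50, 213]
  IvoIII GACCCCGT/7: at [125, 158, 172] ⇒ [132, 165, 179]
  XjeV ACCGACT/3: at [0, 69, 96, 134] ⇒ [3, 72, 99, 137]

All cut coordinates (distinct, sorted): [3, 25, 26, 30, 36, 44, 50, 64, 72, 83, 88, 99, 103, 118, 119, 132, 137, 148, 165, 179, 186, 213, 218]

Fragment lengths:
  [0,3): 3 bp
  [3,25): 22 bp
  [25,26): 1 bp
  [26,30): 4 bp
  [30,36): 6 bp
  [36,44): 8 bp
  [44,50): 6 bp
  [50,64): 14 bp
  [64,72): 8 bp
  [72,83): 11 bp
  [83,88): 5 bp
  [88,99): 11 bp
  [99,103): 4 bp
  [103,118): 15 bp
  [118,119): 1 bp
  [119,132): 13 bp
  [132,137): 5 bp
  [137,148): 11 bp
  [148,165): 17 bp
  [165,179): 14 bp
  [179,186): 7 bp
  [186,213): 27 bp
  [213,218): 5 bp
  [218,223): 5 bp

[1,1,3,4,4,5,5,5,5,6,6,7,8,8,11,11,11,13,14,14,15,17,22,27]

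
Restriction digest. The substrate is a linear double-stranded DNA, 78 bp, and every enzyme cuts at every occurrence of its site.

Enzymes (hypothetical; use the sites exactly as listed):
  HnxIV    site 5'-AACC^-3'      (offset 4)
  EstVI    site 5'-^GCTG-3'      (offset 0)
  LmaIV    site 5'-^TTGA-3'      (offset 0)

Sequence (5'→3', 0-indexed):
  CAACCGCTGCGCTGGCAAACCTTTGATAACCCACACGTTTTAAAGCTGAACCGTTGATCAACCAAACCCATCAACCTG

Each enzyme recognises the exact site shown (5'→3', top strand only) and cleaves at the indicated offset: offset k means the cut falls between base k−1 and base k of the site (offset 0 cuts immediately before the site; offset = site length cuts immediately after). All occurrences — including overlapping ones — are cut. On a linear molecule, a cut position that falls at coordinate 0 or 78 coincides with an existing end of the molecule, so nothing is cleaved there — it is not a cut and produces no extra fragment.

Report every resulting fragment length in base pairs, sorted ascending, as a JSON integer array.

Site scan:
  HnxIV (AACC, off=4): starts [1, 17, 27, 48, 59, 64, 72] → cuts [5, 21, 31, 52, 63, 68, 76]
  EstVI (GCTG, off=0): starts [5, 10, 44] → cuts [5, 10, 44]
  LmaIV (TTGA, off=0): starts [22, 53] → cuts [22, 53]

All cut coordinates (distinct, sorted): [5, 10, 21, 22, 31, 44, 52, 53, 63, 68, 76]

Fragment lengths:
  [0,5): 5 bp
  [5,10): 5 bp
  [10,21): 11 bp
  [21,22): 1 bp
  [22,31): 9 bp
  [31,44): 13 bp
  [44,52): 8 bp
  [52,53): 1 bp
  [53,63): 10 bp
  [63,68): 5 bp
  [68,76): 8 bp
  [76,78): 2 bp

[1,1,2,5,5,5,8,8,9,10,11,13]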